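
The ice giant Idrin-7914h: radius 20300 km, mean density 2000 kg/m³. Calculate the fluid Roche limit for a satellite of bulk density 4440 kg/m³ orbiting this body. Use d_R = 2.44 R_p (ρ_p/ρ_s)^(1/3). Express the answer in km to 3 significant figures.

38000 km

d_R = 2.44 × 20300 km × (2000/4440)^(1/3)
    = 38000 km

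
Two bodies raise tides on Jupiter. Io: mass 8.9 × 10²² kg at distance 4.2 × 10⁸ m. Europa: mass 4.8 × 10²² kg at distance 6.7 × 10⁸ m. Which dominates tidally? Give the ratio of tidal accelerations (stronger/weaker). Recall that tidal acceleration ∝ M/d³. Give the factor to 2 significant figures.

Io, by a factor of ≈ 7.5

Tidal stretch scales as M/d³; compute that for each body.
Io: (8.9 × 10²²) / (4.2 × 10⁸)³ = 1.201 × 10⁻³
Europa: (4.8 × 10²²) / (6.7 × 10⁸)³ = 1.596 × 10⁻⁴
Ratio (larger/smaller) = 7.5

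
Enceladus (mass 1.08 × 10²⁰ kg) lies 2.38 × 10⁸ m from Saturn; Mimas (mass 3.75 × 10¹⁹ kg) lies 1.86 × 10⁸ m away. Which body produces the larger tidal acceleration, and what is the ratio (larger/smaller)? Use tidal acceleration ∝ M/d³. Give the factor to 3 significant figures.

Enceladus, by a factor of ≈ 1.37

Tidal stretch scales as M/d³; compute that for each body.
Enceladus: (1.08 × 10²⁰) / (2.38 × 10⁸)³ = 8.011 × 10⁻⁶
Mimas: (3.75 × 10¹⁹) / (1.86 × 10⁸)³ = 5.828 × 10⁻⁶
Ratio (larger/smaller) = 1.37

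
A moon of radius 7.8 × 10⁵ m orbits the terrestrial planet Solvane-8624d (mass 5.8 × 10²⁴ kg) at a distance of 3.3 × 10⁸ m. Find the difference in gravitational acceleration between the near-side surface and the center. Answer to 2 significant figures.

1.7 × 10⁻⁵ m/s²

Differencing GM/(d−r)² and GM/d² to first order in r/d gives 2GMr/d³.
Δa = 2GMr/d³
   = 2 × (6.674 × 10⁻¹¹) × (5.8 × 10²⁴) × (7.8 × 10⁵) / (3.3 × 10⁸)³
   = 1.7 × 10⁻⁵ m/s²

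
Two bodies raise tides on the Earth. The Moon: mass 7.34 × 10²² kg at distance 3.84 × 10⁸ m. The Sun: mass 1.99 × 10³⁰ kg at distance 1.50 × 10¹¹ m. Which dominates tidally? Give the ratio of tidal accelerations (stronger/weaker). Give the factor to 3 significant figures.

The Moon, by a factor of ≈ 2.20

Tidal acceleration ∝ M/d³, so compare M/d³ for each.
The Moon: (7.34 × 10²²) / (3.84 × 10⁸)³ = 1.296 × 10⁻³
The Sun: (1.99 × 10³⁰) / (1.50 × 10¹¹)³ = 5.896 × 10⁻⁴
Ratio (larger/smaller) = 2.20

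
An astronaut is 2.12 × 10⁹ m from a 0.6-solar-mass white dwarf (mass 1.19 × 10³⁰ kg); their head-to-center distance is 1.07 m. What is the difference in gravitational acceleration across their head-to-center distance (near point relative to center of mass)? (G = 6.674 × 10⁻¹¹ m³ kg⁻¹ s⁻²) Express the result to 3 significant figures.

1.78 × 10⁻⁸ m/s²

a_tidal = 2GMr/d³
        = 2 × (6.674 × 10⁻¹¹) × (1.19 × 10³⁰) × (1.07) / (2.12 × 10⁹)³
        = 1.78 × 10⁻⁸ m/s²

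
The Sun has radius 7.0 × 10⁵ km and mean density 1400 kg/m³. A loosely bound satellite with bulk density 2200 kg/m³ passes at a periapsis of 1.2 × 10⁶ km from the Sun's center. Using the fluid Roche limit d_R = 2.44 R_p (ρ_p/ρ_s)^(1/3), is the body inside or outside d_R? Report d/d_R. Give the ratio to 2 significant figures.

inside; d/d_R ≈ 0.82

d_R = 2.44 × (7.0 × 10⁵ km) × (1400/2200)^(1/3) = 1.469 × 10⁶ km
d/d_R = (1.2 × 10⁶) / (1.469 × 10⁶) = 0.82
Since d/d_R < 1, the body is inside the Roche limit.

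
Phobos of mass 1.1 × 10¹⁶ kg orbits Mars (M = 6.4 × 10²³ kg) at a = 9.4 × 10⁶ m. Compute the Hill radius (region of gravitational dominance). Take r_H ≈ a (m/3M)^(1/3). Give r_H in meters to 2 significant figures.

r_H ≈ a (m/3M)^(1/3)
    = (9.4 × 10⁶) × (1.1 × 10¹⁶ / (3 × 6.4 × 10²³))^(1/3)
    = 1.7 × 10⁴ m

1.7 × 10⁴ m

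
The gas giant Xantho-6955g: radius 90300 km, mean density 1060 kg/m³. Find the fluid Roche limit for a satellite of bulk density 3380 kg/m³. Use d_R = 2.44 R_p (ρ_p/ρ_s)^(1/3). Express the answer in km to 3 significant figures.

d_R = 2.44 × 90300 km × (1060/3380)^(1/3)
    = 1.50 × 10⁵ km

1.50 × 10⁵ km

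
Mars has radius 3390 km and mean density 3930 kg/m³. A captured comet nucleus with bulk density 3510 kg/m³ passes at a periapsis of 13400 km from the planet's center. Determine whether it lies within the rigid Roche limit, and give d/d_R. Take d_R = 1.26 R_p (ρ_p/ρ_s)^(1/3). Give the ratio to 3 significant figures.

d_R = 1.26 × (3390 km) × (3930/3510)^(1/3) = 4435 km
d/d_R = (13400) / (4435) = 3.02
Since d/d_R > 1, the body is outside the Roche limit.

outside; d/d_R ≈ 3.02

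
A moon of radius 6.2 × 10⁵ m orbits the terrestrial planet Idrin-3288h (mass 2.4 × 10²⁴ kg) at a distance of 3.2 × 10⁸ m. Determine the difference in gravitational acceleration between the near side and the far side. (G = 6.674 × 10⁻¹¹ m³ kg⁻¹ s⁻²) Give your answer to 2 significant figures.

1.2 × 10⁻⁵ m/s²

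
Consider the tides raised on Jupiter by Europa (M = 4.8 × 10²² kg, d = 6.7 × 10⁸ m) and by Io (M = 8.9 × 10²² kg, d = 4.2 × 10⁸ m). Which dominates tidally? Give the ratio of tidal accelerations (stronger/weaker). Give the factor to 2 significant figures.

Tidal acceleration ∝ M/d³, so compare M/d³ for each.
Europa: (4.8 × 10²²) / (6.7 × 10⁸)³ = 1.596 × 10⁻⁴
Io: (8.9 × 10²²) / (4.2 × 10⁸)³ = 1.201 × 10⁻³
Ratio (larger/smaller) = 7.5

Io, by a factor of ≈ 7.5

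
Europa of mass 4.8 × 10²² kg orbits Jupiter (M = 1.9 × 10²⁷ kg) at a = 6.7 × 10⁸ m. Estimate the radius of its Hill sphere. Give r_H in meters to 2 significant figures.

1.4 × 10⁷ m

r_H ≈ a (m/3M)^(1/3)
    = (6.7 × 10⁸) × (4.8 × 10²² / (3 × 1.9 × 10²⁷))^(1/3)
    = 1.4 × 10⁷ m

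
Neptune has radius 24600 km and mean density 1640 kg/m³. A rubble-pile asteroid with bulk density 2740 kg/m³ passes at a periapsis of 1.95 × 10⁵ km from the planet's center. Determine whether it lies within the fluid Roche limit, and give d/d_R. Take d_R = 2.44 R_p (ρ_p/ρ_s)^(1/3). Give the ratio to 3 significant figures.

outside; d/d_R ≈ 3.85

d_R = 2.44 × (24600 km) × (1640/2740)^(1/3) = 50590 km
d/d_R = (1.95 × 10⁵) / (50590) = 3.85
Since d/d_R > 1, the body is outside the Roche limit.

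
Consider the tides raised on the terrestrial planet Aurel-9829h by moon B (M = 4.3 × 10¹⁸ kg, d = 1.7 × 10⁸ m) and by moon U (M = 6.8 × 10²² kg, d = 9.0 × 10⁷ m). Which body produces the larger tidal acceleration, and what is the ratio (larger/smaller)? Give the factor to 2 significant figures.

Moon U, by a factor of ≈ 1.1 × 10⁵

The tide-raising term goes as M/d³ (the gradient of a 1/d² field).
Moon B: (4.3 × 10¹⁸) / (1.7 × 10⁸)³ = 8.752 × 10⁻⁷
Moon U: (6.8 × 10²²) / (9.0 × 10⁷)³ = 9.328 × 10⁻²
Ratio (larger/smaller) = 1.1 × 10⁵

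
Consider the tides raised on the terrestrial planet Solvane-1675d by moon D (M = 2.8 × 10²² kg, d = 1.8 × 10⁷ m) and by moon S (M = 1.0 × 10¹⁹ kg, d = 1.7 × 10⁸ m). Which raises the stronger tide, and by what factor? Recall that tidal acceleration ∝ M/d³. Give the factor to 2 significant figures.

Moon D, by a factor of ≈ 2.4 × 10⁶

The tide-raising term goes as M/d³ (the gradient of a 1/d² field).
Moon D: (2.8 × 10²²) / (1.8 × 10⁷)³ = 4.801
Moon S: (1.0 × 10¹⁹) / (1.7 × 10⁸)³ = 2.035 × 10⁻⁶
Ratio (larger/smaller) = 2.4 × 10⁶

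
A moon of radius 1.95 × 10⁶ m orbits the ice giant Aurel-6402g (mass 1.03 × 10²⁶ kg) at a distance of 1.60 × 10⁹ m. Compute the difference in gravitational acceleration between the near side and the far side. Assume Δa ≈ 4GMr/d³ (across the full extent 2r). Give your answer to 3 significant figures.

a_tidal = 4GMr/d³
        = 4 × (6.674 × 10⁻¹¹) × (1.03 × 10²⁶) × (1.95 × 10⁶) / (1.60 × 10⁹)³
        = 1.31 × 10⁻⁵ m/s²

1.31 × 10⁻⁵ m/s²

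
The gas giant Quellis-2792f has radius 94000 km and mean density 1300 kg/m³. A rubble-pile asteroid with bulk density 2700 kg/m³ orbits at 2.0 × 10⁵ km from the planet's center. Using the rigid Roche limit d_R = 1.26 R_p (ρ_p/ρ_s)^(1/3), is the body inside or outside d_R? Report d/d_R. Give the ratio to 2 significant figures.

outside; d/d_R ≈ 2.2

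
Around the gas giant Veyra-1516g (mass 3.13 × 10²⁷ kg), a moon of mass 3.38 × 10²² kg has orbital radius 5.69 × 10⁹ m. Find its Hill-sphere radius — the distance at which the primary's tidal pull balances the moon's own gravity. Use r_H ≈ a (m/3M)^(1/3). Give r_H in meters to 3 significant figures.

8.72 × 10⁷ m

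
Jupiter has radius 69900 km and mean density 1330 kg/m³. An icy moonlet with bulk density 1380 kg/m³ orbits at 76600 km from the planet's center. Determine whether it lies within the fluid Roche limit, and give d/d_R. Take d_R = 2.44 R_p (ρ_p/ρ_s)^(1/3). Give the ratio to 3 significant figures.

inside; d/d_R ≈ 0.455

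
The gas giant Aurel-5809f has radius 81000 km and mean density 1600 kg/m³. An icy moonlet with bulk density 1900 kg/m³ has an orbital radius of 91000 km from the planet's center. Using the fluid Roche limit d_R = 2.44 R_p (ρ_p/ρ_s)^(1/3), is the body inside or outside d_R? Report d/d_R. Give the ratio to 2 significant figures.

d_R = 2.44 × (81000 km) × (1600/1900)^(1/3) = 1.866 × 10⁵ km
d/d_R = (91000) / (1.866 × 10⁵) = 0.49
Since d/d_R < 1, the body is inside the Roche limit.

inside; d/d_R ≈ 0.49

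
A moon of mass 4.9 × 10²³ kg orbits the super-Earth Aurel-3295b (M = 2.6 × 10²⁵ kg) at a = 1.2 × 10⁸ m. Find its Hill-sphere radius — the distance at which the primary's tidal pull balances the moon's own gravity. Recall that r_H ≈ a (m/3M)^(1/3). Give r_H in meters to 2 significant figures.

r_H ≈ a (m/3M)^(1/3)
    = (1.2 × 10⁸) × (4.9 × 10²³ / (3 × 2.6 × 10²⁵))^(1/3)
    = 2.2 × 10⁷ m

2.2 × 10⁷ m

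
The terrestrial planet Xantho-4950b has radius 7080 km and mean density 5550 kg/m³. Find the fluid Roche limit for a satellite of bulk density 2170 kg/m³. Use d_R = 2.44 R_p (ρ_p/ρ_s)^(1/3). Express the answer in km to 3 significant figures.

d_R = 2.44 × 7080 km × (5550/2170)^(1/3)
    = 23600 km

23600 km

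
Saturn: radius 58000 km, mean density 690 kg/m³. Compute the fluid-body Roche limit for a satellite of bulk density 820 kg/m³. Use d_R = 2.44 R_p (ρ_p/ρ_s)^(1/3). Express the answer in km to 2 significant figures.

d_R = 2.44 × 58000 km × (690/820)^(1/3)
    = 1.3 × 10⁵ km

1.3 × 10⁵ km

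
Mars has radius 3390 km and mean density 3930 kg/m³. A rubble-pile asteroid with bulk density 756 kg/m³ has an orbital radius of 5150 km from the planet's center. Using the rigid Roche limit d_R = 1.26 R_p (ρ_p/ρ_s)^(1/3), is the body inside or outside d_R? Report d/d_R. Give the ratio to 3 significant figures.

d_R = 1.26 × (3390 km) × (3930/756)^(1/3) = 7399 km
d/d_R = (5150) / (7399) = 0.696
Since d/d_R < 1, the body is inside the Roche limit.

inside; d/d_R ≈ 0.696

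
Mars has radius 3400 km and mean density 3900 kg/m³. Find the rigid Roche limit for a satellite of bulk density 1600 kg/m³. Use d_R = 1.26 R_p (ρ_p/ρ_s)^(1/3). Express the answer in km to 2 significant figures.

d_R = 1.26 × 3400 km × (3900/1600)^(1/3)
    = 5800 km

5800 km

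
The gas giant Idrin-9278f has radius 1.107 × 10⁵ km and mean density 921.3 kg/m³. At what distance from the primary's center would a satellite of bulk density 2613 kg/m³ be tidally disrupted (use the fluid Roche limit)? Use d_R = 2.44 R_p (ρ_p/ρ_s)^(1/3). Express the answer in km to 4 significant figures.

1.908 × 10⁵ km

d_R = 2.44 × 1.107 × 10⁵ km × (921.3/2613)^(1/3)
    = 1.908 × 10⁵ km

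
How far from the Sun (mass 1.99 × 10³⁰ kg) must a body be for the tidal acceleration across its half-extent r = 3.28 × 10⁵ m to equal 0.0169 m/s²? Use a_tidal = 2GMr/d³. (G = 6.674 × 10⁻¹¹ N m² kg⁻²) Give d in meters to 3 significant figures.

2GMr/d³ = a_tidal  ⇒  d = (2GMr / a_tidal)^(1/3)
d = (2 × 6.674×10⁻¹¹ × (1.99 × 10³⁰) × (3.28 × 10⁵) / (0.0169))^(1/3)
  = 1.73 × 10⁹ m

1.73 × 10⁹ m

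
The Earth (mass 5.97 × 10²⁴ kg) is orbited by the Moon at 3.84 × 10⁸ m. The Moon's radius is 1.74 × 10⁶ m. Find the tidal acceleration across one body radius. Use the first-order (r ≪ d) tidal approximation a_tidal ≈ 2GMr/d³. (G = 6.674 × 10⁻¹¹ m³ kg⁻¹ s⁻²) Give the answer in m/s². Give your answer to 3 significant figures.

The tidal stretch is the gradient of GM/d² times the body's extent r, hence the 1/d³ dependence.
Δg = 2GMr/d³
   = 2 × (6.674 × 10⁻¹¹) × (5.97 × 10²⁴) × (1.74 × 10⁶) / (3.84 × 10⁸)³
   = 2.45 × 10⁻⁵ m/s²

2.45 × 10⁻⁵ m/s²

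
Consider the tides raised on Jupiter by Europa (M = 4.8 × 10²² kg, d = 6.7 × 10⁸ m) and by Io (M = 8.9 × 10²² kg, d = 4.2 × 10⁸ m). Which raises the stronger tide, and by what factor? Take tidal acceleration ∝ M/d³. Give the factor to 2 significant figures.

Io, by a factor of ≈ 7.5

Tidal acceleration ∝ M/d³, so compare M/d³ for each.
Europa: (4.8 × 10²²) / (6.7 × 10⁸)³ = 1.596 × 10⁻⁴
Io: (8.9 × 10²²) / (4.2 × 10⁸)³ = 1.201 × 10⁻³
Ratio (larger/smaller) = 7.5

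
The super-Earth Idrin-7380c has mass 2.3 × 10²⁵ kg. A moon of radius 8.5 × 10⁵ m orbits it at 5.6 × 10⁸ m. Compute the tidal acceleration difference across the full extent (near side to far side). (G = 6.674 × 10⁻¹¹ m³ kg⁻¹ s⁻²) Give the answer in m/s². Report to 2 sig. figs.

3.0 × 10⁻⁵ m/s²

The field gradient is 2GM/d³; across the full diameter 2r the difference is 4GMr/d³.
Δg = 4GMr/d³
   = 4 × (6.674 × 10⁻¹¹) × (2.3 × 10²⁵) × (8.5 × 10⁵) / (5.6 × 10⁸)³
   = 3.0 × 10⁻⁵ m/s²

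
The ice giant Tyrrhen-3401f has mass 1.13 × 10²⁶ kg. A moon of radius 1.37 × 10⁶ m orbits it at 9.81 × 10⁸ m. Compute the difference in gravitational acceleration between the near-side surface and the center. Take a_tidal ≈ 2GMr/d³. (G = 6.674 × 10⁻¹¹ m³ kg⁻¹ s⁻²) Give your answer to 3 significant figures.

2.19 × 10⁻⁵ m/s²

Differencing GM/(d−r)² and GM/d² to first order in r/d gives 2GMr/d³.
Δg = 2GMr/d³
   = 2 × (6.674 × 10⁻¹¹) × (1.13 × 10²⁶) × (1.37 × 10⁶) / (9.81 × 10⁸)³
   = 2.19 × 10⁻⁵ m/s²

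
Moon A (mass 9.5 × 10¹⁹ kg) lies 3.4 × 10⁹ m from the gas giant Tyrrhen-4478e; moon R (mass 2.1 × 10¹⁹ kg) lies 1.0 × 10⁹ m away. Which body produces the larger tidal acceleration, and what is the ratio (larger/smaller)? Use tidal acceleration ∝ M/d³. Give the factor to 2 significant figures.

Compare M/d³ for the two perturbers:
Moon A: (9.5 × 10¹⁹) / (3.4 × 10⁹)³ = 2.417 × 10⁻⁹
Moon R: (2.1 × 10¹⁹) / (1.0 × 10⁹)³ = 2.100 × 10⁻⁸
Ratio (larger/smaller) = 8.7

Moon R, by a factor of ≈ 8.7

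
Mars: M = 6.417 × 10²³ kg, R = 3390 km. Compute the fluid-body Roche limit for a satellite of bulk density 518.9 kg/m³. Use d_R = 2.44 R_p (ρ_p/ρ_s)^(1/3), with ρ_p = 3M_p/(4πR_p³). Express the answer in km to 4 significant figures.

16250 km

ρ_p = 3M_p/(4πR_p³) = 3 × (6.417 × 10²³) / (4π × (3.390 × 10⁶ m)³) = 3932 kg/m³
d_R = 2.44 × 3390 km × (3932/518.9)^(1/3)
    = 16250 km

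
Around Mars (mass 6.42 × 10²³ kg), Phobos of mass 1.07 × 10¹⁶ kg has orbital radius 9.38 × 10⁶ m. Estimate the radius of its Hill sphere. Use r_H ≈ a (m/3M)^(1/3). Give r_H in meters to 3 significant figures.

1.66 × 10⁴ m

r_H ≈ a (m/3M)^(1/3)
    = (9.38 × 10⁶) × (1.07 × 10¹⁶ / (3 × 6.42 × 10²³))^(1/3)
    = 1.66 × 10⁴ m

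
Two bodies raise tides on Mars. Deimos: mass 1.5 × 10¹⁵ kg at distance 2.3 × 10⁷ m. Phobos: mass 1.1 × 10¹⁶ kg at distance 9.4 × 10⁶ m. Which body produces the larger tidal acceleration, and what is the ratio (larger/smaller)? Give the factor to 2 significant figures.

Tidal acceleration ∝ M/d³, so compare M/d³ for each.
Deimos: (1.5 × 10¹⁵) / (2.3 × 10⁷)³ = 1.233 × 10⁻⁷
Phobos: (1.1 × 10¹⁶) / (9.4 × 10⁶)³ = 1.324 × 10⁻⁵
Ratio (larger/smaller) = 110

Phobos, by a factor of ≈ 110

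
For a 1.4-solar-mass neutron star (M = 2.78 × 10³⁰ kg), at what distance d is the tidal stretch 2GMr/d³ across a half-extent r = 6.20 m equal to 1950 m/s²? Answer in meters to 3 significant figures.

1.06 × 10⁶ m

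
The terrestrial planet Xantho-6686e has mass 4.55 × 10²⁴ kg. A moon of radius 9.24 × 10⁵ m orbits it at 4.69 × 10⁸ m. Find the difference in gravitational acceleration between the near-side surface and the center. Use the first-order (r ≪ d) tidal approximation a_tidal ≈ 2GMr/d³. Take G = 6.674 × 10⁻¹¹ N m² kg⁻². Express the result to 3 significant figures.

Δg = 2GMr/d³
   = 2 × (6.674 × 10⁻¹¹) × (4.55 × 10²⁴) × (9.24 × 10⁵) / (4.69 × 10⁸)³
   = 5.44 × 10⁻⁶ m/s²

5.44 × 10⁻⁶ m/s²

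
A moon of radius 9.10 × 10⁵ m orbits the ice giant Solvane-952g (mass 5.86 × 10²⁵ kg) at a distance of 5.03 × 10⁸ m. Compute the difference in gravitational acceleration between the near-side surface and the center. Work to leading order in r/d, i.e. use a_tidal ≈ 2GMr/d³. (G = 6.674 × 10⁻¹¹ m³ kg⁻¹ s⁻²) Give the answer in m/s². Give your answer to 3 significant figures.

Differencing GM/(d−r)² and GM/d² to first order in r/d gives 2GMr/d³.
Δa = 2GMr/d³
   = 2 × (6.674 × 10⁻¹¹) × (5.86 × 10²⁵) × (9.10 × 10⁵) / (5.03 × 10⁸)³
   = 5.59 × 10⁻⁵ m/s²

5.59 × 10⁻⁵ m/s²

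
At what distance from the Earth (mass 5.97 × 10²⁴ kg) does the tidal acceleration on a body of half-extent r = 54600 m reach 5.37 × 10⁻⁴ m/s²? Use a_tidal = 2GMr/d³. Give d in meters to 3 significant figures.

4.33 × 10⁷ m

2GMr/d³ = a_tidal  ⇒  d = (2GMr / a_tidal)^(1/3)
d = (2 × 6.674×10⁻¹¹ × (5.97 × 10²⁴) × (54600) / (5.37 × 10⁻⁴))^(1/3)
  = 4.33 × 10⁷ m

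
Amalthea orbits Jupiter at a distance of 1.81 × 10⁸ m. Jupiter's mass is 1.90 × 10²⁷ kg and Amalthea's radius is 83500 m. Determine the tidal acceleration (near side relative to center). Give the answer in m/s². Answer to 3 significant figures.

3.57 × 10⁻³ m/s²

Δa = 2GMr/d³
   = 2 × (6.674 × 10⁻¹¹) × (1.90 × 10²⁷) × (83500) / (1.81 × 10⁸)³
   = 3.57 × 10⁻³ m/s²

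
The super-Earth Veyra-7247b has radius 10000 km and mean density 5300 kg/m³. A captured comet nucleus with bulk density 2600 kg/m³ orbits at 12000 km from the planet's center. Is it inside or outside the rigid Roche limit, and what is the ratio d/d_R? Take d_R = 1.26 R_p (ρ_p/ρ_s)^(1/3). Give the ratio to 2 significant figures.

inside; d/d_R ≈ 0.75

d_R = 1.26 × (10000 km) × (5300/2600)^(1/3) = 15980 km
d/d_R = (12000) / (15980) = 0.75
Since d/d_R < 1, the body is inside the Roche limit.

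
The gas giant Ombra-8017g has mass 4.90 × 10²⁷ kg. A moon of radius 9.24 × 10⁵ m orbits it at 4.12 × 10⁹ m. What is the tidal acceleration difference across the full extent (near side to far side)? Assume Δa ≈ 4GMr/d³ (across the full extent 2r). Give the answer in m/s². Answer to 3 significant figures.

1.73 × 10⁻⁵ m/s²

Δa = 4GMr/d³
   = 4 × (6.674 × 10⁻¹¹) × (4.90 × 10²⁷) × (9.24 × 10⁵) / (4.12 × 10⁹)³
   = 1.73 × 10⁻⁵ m/s²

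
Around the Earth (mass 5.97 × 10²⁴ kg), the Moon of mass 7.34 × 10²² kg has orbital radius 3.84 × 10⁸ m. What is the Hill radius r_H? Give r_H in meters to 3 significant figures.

6.15 × 10⁷ m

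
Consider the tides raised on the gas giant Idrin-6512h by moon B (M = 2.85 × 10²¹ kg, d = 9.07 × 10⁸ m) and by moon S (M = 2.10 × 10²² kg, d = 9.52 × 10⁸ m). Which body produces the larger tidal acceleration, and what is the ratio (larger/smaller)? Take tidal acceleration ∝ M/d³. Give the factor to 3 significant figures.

Moon S, by a factor of ≈ 6.37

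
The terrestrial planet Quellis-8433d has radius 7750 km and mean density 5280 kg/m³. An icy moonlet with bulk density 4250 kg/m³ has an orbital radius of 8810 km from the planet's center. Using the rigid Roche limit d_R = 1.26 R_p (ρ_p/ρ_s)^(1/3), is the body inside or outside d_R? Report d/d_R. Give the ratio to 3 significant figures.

inside; d/d_R ≈ 0.839

d_R = 1.26 × (7750 km) × (5280/4250)^(1/3) = 10500 km
d/d_R = (8810) / (10500) = 0.839
Since d/d_R < 1, the body is inside the Roche limit.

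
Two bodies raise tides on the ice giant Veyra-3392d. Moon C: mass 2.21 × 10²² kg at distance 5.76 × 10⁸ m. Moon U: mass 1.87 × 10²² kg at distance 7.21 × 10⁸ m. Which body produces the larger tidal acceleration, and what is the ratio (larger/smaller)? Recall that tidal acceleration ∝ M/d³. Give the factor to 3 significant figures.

Tidal stretch scales as M/d³; compute that for each body.
Moon C: (2.21 × 10²²) / (5.76 × 10⁸)³ = 1.156 × 10⁻⁴
Moon U: (1.87 × 10²²) / (7.21 × 10⁸)³ = 4.989 × 10⁻⁵
Ratio (larger/smaller) = 2.32

Moon C, by a factor of ≈ 2.32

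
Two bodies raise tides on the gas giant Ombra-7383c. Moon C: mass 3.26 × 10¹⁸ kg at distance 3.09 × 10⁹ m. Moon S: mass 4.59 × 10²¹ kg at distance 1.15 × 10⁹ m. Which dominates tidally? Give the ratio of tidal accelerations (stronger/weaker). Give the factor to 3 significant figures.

Tidal acceleration ∝ M/d³, so compare M/d³ for each.
Moon C: (3.26 × 10¹⁸) / (3.09 × 10⁹)³ = 1.105 × 10⁻¹⁰
Moon S: (4.59 × 10²¹) / (1.15 × 10⁹)³ = 3.018 × 10⁻⁶
Ratio (larger/smaller) = 27300

Moon S, by a factor of ≈ 27300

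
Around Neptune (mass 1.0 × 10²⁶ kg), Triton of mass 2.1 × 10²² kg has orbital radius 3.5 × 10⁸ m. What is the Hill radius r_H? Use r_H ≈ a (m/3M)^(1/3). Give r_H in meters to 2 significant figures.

1.4 × 10⁷ m

r_H ≈ a (m/3M)^(1/3)
    = (3.5 × 10⁸) × (2.1 × 10²² / (3 × 1.0 × 10²⁶))^(1/3)
    = 1.4 × 10⁷ m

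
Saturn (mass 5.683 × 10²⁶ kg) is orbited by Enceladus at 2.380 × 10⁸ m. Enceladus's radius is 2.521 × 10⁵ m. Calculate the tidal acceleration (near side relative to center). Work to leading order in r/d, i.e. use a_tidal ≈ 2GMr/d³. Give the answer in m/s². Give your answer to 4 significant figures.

1.419 × 10⁻³ m/s²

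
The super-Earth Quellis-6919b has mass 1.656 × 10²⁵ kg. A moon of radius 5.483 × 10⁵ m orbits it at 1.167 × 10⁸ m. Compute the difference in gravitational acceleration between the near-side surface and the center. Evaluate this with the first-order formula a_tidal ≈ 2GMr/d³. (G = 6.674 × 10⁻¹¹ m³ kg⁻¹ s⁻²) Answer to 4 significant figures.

The tidal stretch is the gradient of GM/d² times the body's extent r, hence the 1/d³ dependence.
Δg = 2GMr/d³
   = 2 × (6.674 × 10⁻¹¹) × (1.656 × 10²⁵) × (5.483 × 10⁵) / (1.167 × 10⁸)³
   = 7.626 × 10⁻⁴ m/s²

7.626 × 10⁻⁴ m/s²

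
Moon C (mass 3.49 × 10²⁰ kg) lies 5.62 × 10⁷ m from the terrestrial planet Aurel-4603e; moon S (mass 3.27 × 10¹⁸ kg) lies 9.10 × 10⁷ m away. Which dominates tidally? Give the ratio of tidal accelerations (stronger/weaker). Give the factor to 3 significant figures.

Moon C, by a factor of ≈ 453

The tide-raising term goes as M/d³ (the gradient of a 1/d² field).
Moon C: (3.49 × 10²⁰) / (5.62 × 10⁷)³ = 1.966 × 10⁻³
Moon S: (3.27 × 10¹⁸) / (9.10 × 10⁷)³ = 4.339 × 10⁻⁶
Ratio (larger/smaller) = 453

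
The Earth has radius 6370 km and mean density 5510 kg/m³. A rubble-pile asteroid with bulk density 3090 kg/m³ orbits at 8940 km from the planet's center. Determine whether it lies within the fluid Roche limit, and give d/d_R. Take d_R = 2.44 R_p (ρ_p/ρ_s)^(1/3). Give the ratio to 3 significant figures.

d_R = 2.44 × (6370 km) × (5510/3090)^(1/3) = 18850 km
d/d_R = (8940) / (18850) = 0.474
Since d/d_R < 1, the body is inside the Roche limit.

inside; d/d_R ≈ 0.474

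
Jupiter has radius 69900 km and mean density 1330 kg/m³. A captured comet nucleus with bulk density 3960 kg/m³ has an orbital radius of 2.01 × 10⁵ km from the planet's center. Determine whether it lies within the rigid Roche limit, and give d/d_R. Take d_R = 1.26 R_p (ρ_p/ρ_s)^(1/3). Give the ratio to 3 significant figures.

outside; d/d_R ≈ 3.28

d_R = 1.26 × (69900 km) × (1330/3960)^(1/3) = 61220 km
d/d_R = (2.01 × 10⁵) / (61220) = 3.28
Since d/d_R > 1, the body is outside the Roche limit.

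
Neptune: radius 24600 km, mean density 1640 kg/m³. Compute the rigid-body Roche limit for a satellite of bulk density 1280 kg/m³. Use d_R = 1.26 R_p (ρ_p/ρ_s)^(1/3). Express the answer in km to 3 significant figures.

33700 km

d_R = 1.26 × 24600 km × (1640/1280)^(1/3)
    = 33700 km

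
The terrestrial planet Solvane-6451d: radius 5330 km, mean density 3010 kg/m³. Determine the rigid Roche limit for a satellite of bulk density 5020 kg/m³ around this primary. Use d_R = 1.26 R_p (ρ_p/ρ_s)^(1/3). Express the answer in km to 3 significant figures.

d_R = 1.26 × 5330 km × (3010/5020)^(1/3)
    = 5660 km

5660 km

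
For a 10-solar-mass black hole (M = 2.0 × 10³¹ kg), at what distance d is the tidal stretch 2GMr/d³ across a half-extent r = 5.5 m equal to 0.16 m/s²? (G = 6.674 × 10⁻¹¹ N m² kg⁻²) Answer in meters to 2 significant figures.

4.5 × 10⁷ m

2GMr/d³ = a_tidal  ⇒  d = (2GMr / a_tidal)^(1/3)
d = (2 × 6.674×10⁻¹¹ × (2.0 × 10³¹) × (5.5) / (0.16))^(1/3)
  = 4.5 × 10⁷ m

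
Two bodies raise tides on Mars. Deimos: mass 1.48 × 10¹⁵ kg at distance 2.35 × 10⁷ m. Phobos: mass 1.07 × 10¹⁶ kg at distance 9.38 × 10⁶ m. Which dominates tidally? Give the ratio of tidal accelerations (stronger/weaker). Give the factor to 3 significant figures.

Tidal acceleration ∝ M/d³, so compare M/d³ for each.
Deimos: (1.48 × 10¹⁵) / (2.35 × 10⁷)³ = 1.140 × 10⁻⁷
Phobos: (1.07 × 10¹⁶) / (9.38 × 10⁶)³ = 1.297 × 10⁻⁵
Ratio (larger/smaller) = 114

Phobos, by a factor of ≈ 114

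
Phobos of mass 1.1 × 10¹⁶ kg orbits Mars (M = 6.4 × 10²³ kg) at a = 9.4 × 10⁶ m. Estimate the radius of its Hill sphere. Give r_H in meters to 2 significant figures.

r_H ≈ a (m/3M)^(1/3)
    = (9.4 × 10⁶) × (1.1 × 10¹⁶ / (3 × 6.4 × 10²³))^(1/3)
    = 1.7 × 10⁴ m

1.7 × 10⁴ m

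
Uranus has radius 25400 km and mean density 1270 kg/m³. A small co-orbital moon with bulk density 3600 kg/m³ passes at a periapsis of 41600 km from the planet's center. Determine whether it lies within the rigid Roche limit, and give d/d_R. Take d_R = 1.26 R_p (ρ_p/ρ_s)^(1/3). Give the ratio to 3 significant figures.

outside; d/d_R ≈ 1.84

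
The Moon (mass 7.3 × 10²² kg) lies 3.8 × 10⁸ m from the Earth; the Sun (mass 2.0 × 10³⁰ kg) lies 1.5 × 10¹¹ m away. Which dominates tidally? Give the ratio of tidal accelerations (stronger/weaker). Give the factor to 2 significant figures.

Tidal stretch scales as M/d³; compute that for each body.
The Moon: (7.3 × 10²²) / (3.8 × 10⁸)³ = 1.330 × 10⁻³
The Sun: (2.0 × 10³⁰) / (1.5 × 10¹¹)³ = 5.926 × 10⁻⁴
Ratio (larger/smaller) = 2.2

The Moon, by a factor of ≈ 2.2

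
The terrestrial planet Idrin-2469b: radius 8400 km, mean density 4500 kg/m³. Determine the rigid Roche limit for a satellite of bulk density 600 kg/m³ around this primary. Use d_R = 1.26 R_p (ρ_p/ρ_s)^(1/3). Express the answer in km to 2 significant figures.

21000 km

d_R = 1.26 × 8400 km × (4500/600)^(1/3)
    = 21000 km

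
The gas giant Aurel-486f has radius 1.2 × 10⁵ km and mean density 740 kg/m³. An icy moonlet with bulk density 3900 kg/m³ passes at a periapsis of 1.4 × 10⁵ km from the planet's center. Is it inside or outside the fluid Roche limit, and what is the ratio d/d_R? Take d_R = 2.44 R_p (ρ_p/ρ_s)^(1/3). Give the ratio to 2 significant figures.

inside; d/d_R ≈ 0.83

d_R = 2.44 × (1.2 × 10⁵ km) × (740/3900)^(1/3) = 1.683 × 10⁵ km
d/d_R = (1.4 × 10⁵) / (1.683 × 10⁵) = 0.83
Since d/d_R < 1, the body is inside the Roche limit.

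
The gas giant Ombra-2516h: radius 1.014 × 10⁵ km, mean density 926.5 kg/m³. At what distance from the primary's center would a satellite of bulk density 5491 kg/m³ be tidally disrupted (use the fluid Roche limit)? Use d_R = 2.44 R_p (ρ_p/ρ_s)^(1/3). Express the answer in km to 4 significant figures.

1.367 × 10⁵ km

d_R = 2.44 × 1.014 × 10⁵ km × (926.5/5491)^(1/3)
    = 1.367 × 10⁵ km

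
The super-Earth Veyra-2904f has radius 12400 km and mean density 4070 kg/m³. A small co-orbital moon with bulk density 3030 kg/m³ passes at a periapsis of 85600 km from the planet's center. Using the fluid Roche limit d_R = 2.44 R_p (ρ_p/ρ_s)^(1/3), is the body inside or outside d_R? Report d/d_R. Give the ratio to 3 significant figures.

d_R = 2.44 × (12400 km) × (4070/3030)^(1/3) = 33380 km
d/d_R = (85600) / (33380) = 2.56
Since d/d_R > 1, the body is outside the Roche limit.

outside; d/d_R ≈ 2.56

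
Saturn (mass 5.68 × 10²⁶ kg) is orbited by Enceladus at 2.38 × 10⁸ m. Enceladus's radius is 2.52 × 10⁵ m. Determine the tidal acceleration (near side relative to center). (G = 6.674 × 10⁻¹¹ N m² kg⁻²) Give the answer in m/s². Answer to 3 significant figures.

1.42 × 10⁻³ m/s²

Δg = 2GMr/d³
   = 2 × (6.674 × 10⁻¹¹) × (5.68 × 10²⁶) × (2.52 × 10⁵) / (2.38 × 10⁸)³
   = 1.42 × 10⁻³ m/s²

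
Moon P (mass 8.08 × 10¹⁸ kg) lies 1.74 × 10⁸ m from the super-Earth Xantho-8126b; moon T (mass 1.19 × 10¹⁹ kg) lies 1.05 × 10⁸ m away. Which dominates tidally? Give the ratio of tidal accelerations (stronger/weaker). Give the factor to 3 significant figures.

Compare M/d³ for the two perturbers:
Moon P: (8.08 × 10¹⁸) / (1.74 × 10⁸)³ = 1.534 × 10⁻⁶
Moon T: (1.19 × 10¹⁹) / (1.05 × 10⁸)³ = 1.028 × 10⁻⁵
Ratio (larger/smaller) = 6.70

Moon T, by a factor of ≈ 6.70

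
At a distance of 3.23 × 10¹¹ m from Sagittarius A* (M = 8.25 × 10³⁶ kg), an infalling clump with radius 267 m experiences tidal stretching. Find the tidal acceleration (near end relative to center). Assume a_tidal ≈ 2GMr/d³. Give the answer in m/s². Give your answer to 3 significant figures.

8.73 × 10⁻⁶ m/s²

Since r ≪ d, expand the inverse-square field across one radius to get the leading 2GMr/d³ term.
Δg = 2GMr/d³
   = 2 × (6.674 × 10⁻¹¹) × (8.25 × 10³⁶) × (267) / (3.23 × 10¹¹)³
   = 8.73 × 10⁻⁶ m/s²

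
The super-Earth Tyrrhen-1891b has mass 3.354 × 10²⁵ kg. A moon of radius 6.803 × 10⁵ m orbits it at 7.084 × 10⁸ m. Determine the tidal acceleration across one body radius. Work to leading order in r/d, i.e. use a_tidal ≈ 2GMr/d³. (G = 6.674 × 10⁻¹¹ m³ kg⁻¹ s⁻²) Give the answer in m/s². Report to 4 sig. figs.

a_tidal = 2GMr/d³
        = 2 × (6.674 × 10⁻¹¹) × (3.354 × 10²⁵) × (6.803 × 10⁵) / (7.084 × 10⁸)³
        = 8.567 × 10⁻⁶ m/s²

8.567 × 10⁻⁶ m/s²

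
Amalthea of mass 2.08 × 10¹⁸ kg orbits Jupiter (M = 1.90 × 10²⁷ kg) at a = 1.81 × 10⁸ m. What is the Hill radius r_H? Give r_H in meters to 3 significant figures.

r_H ≈ a (m/3M)^(1/3)
    = (1.81 × 10⁸) × (2.08 × 10¹⁸ / (3 × 1.90 × 10²⁷))^(1/3)
    = 1.29 × 10⁵ m

1.29 × 10⁵ m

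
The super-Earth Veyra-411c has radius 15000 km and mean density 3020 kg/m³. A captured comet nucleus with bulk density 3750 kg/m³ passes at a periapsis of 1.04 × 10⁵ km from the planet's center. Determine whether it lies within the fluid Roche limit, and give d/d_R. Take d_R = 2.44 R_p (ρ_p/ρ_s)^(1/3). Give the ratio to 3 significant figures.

d_R = 2.44 × (15000 km) × (3020/3750)^(1/3) = 34050 km
d/d_R = (1.04 × 10⁵) / (34050) = 3.05
Since d/d_R > 1, the body is outside the Roche limit.

outside; d/d_R ≈ 3.05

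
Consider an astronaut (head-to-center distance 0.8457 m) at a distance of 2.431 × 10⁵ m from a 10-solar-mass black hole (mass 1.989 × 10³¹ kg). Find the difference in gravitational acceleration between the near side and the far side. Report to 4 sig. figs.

3.126 × 10⁵ m/s²

The field gradient is 2GM/d³; across the full diameter 2r the difference is 4GMr/d³.
a_tidal = 4GMr/d³
        = 4 × (6.674 × 10⁻¹¹) × (1.989 × 10³¹) × (0.8457) / (2.431 × 10⁵)³
        = 3.126 × 10⁵ m/s²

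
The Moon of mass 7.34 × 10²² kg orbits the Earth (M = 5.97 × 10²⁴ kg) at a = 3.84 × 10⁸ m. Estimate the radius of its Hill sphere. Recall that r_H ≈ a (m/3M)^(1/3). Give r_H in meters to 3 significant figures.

6.15 × 10⁷ m

r_H ≈ a (m/3M)^(1/3)
    = (3.84 × 10⁸) × (7.34 × 10²² / (3 × 5.97 × 10²⁴))^(1/3)
    = 6.15 × 10⁷ m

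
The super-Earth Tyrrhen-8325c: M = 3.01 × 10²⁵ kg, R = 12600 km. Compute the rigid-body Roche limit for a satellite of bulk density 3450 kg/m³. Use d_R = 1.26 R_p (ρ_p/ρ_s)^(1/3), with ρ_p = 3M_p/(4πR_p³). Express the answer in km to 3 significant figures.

16100 km

ρ_p = 3M_p/(4πR_p³) = 3 × (3.01 × 10²⁵) / (4π × (1.26 × 10⁷ m)³) = 3590 kg/m³
d_R = 1.26 × 12600 km × (3590/3450)^(1/3)
    = 16100 km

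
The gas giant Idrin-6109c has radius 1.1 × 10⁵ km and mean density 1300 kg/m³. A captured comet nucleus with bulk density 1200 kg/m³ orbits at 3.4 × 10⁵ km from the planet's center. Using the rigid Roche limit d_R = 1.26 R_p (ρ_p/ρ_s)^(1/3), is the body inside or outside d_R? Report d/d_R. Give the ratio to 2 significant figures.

outside; d/d_R ≈ 2.4

d_R = 1.26 × (1.1 × 10⁵ km) × (1300/1200)^(1/3) = 1.423 × 10⁵ km
d/d_R = (3.4 × 10⁵) / (1.423 × 10⁵) = 2.4
Since d/d_R > 1, the body is outside the Roche limit.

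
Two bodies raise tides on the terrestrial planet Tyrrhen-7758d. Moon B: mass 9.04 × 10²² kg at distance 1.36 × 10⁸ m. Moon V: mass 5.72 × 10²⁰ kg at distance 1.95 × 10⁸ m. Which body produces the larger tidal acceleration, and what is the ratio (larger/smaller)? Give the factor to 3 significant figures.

Moon B, by a factor of ≈ 466

Compare M/d³ for the two perturbers:
Moon B: (9.04 × 10²²) / (1.36 × 10⁸)³ = 3.594 × 10⁻²
Moon V: (5.72 × 10²⁰) / (1.95 × 10⁸)³ = 7.714 × 10⁻⁵
Ratio (larger/smaller) = 466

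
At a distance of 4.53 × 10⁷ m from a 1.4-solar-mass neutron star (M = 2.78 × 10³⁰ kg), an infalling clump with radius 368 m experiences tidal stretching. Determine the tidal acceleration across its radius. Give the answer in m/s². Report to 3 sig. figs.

Δa = 2GMr/d³
   = 2 × (6.674 × 10⁻¹¹) × (2.78 × 10³⁰) × (368) / (4.53 × 10⁷)³
   = 1.47 m/s²

1.47 m/s²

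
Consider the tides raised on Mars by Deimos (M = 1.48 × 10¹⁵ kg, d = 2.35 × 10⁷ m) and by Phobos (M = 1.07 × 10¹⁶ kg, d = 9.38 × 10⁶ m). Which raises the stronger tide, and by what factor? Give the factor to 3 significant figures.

The tide-raising term goes as M/d³ (the gradient of a 1/d² field).
Deimos: (1.48 × 10¹⁵) / (2.35 × 10⁷)³ = 1.140 × 10⁻⁷
Phobos: (1.07 × 10¹⁶) / (9.38 × 10⁶)³ = 1.297 × 10⁻⁵
Ratio (larger/smaller) = 114

Phobos, by a factor of ≈ 114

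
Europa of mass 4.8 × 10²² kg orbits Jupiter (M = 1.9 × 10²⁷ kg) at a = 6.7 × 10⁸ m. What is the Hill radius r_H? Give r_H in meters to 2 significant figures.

r_H ≈ a (m/3M)^(1/3)
    = (6.7 × 10⁸) × (4.8 × 10²² / (3 × 1.9 × 10²⁷))^(1/3)
    = 1.4 × 10⁷ m

1.4 × 10⁷ m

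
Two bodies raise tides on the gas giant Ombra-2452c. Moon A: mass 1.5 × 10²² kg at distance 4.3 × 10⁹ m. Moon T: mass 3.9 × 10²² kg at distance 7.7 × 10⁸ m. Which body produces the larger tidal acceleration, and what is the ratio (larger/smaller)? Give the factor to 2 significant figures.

Tidal acceleration ∝ M/d³, so compare M/d³ for each.
Moon A: (1.5 × 10²²) / (4.3 × 10⁹)³ = 1.887 × 10⁻⁷
Moon T: (3.9 × 10²²) / (7.7 × 10⁸)³ = 8.543 × 10⁻⁵
Ratio (larger/smaller) = 450

Moon T, by a factor of ≈ 450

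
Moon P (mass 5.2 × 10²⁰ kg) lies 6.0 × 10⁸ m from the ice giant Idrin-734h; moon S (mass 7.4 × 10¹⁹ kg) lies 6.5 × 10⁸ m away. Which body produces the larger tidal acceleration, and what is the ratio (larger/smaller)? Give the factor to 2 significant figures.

Moon P, by a factor of ≈ 8.9

Tidal acceleration ∝ M/d³, so compare M/d³ for each.
Moon P: (5.2 × 10²⁰) / (6.0 × 10⁸)³ = 2.407 × 10⁻⁶
Moon S: (7.4 × 10¹⁹) / (6.5 × 10⁸)³ = 2.695 × 10⁻⁷
Ratio (larger/smaller) = 8.9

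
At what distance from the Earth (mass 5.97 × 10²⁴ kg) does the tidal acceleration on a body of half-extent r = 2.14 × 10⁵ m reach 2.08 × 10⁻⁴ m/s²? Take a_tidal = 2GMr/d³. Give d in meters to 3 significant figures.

2GMr/d³ = a_tidal  ⇒  d = (2GMr / a_tidal)^(1/3)
d = (2 × 6.674×10⁻¹¹ × (5.97 × 10²⁴) × (2.14 × 10⁵) / (2.08 × 10⁻⁴))^(1/3)
  = 9.36 × 10⁷ m

9.36 × 10⁷ m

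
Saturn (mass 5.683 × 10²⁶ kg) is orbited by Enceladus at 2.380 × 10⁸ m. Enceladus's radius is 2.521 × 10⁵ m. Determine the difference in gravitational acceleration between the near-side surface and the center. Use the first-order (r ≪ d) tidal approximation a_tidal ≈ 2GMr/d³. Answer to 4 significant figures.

a_tidal = 2GMr/d³
        = 2 × (6.674 × 10⁻¹¹) × (5.683 × 10²⁶) × (2.521 × 10⁵) / (2.380 × 10⁸)³
        = 1.419 × 10⁻³ m/s²

1.419 × 10⁻³ m/s²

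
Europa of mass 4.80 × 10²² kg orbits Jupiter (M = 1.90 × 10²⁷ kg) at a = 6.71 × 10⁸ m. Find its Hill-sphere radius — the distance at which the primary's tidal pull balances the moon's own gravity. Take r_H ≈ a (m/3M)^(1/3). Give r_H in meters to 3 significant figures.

1.37 × 10⁷ m

r_H ≈ a (m/3M)^(1/3)
    = (6.71 × 10⁸) × (4.80 × 10²² / (3 × 1.90 × 10²⁷))^(1/3)
    = 1.37 × 10⁷ m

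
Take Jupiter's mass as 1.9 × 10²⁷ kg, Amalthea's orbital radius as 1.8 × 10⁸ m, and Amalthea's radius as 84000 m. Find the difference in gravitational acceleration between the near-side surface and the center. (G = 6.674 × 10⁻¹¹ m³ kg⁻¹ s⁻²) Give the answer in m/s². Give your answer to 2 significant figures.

3.7 × 10⁻³ m/s²

a_tidal = 2GMr/d³
        = 2 × (6.674 × 10⁻¹¹) × (1.9 × 10²⁷) × (84000) / (1.8 × 10⁸)³
        = 3.7 × 10⁻³ m/s²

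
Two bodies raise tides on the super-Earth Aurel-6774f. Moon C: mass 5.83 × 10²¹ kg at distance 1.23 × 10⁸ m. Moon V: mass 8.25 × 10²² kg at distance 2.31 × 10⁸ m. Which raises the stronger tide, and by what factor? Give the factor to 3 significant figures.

Compare M/d³ for the two perturbers:
Moon C: (5.83 × 10²¹) / (1.23 × 10⁸)³ = 3.133 × 10⁻³
Moon V: (8.25 × 10²²) / (2.31 × 10⁸)³ = 6.693 × 10⁻³
Ratio (larger/smaller) = 2.14

Moon V, by a factor of ≈ 2.14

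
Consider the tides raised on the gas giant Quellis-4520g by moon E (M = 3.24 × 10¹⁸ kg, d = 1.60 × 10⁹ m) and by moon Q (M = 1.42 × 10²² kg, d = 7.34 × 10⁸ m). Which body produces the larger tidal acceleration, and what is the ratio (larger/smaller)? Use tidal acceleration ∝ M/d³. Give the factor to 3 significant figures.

Moon Q, by a factor of ≈ 45400

Tidal stretch scales as M/d³; compute that for each body.
Moon E: (3.24 × 10¹⁸) / (1.60 × 10⁹)³ = 7.910 × 10⁻¹⁰
Moon Q: (1.42 × 10²²) / (7.34 × 10⁸)³ = 3.591 × 10⁻⁵
Ratio (larger/smaller) = 45400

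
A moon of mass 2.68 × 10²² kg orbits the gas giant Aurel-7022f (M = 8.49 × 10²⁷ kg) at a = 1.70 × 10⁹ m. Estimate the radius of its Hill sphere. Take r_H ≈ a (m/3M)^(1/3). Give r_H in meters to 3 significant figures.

r_H ≈ a (m/3M)^(1/3)
    = (1.70 × 10⁹) × (2.68 × 10²² / (3 × 8.49 × 10²⁷))^(1/3)
    = 1.73 × 10⁷ m

1.73 × 10⁷ m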